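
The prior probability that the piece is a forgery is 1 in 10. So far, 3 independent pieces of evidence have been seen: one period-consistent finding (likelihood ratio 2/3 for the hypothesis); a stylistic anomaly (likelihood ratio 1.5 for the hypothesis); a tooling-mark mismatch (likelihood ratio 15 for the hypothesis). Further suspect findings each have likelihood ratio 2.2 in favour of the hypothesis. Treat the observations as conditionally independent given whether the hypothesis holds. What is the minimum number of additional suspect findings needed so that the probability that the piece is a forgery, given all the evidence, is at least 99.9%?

9

Prior odds = 0.1/0.9 = 1/9.
Combined Bayes factor of the evidence already in hand = (2/3) × 1.5 × 15 = 15.
Odds after that evidence = (1/9) × 15 = 5/3.
Target odds = 0.999/0.001 = 999.
Need 2.2ⁿ ≥ 999 ÷ (5/3) = 599.4.
2.2⁸ = 214358881/390625 falls short of 599.4 but 2.2⁹ ≈1207.27 reaches it, so n = 9.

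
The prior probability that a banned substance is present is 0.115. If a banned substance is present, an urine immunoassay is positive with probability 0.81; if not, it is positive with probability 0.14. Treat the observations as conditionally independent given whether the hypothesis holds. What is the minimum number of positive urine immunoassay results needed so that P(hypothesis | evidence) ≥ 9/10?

Prior odds: 0.115 ÷ 0.885 = 23/177.
Likelihood ratio of a positive = 0.81/0.14 = 81/14.
Target odds: 0.9 ÷ 0.1 = 9.
Need (23/177) × (81/14)ⁿ ≥ 9, i.e. (81/14)ⁿ ≥ 1593/23.
(81/14)² = 6561/196 falls short of 1593/23 but (81/14)³ = 531441/2744 reaches it, so n = 3.

3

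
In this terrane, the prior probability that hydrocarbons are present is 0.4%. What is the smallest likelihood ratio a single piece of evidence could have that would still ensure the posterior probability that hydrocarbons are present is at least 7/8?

1743

Prior odds = 0.004/0.996 = 1/249.
Target odds = 0.875/0.125 = 7.
Required Bayes factor = 7 ÷ (1/249) = 1743.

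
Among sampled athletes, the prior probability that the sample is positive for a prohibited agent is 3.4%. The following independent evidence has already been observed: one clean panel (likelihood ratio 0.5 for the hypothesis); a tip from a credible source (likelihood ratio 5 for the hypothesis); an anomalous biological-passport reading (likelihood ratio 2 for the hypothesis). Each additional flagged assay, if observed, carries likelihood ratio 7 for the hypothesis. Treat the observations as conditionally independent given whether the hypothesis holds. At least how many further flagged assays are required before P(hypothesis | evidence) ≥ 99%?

4

Prior odds = 0.034/0.966 = 17/483.
Combined Bayes factor of the evidence already in hand = 0.5 × 5 × 2 = 5.
Odds after that evidence = (17/483) × 5 = 85/483.
Target odds = 0.99/0.01 = 99.
Need 7ⁿ ≥ 99 ÷ (85/483) = 47817/85.
7³ = 343 falls short of 47817/85 but 7⁴ = 2401 reaches it, so n = 4.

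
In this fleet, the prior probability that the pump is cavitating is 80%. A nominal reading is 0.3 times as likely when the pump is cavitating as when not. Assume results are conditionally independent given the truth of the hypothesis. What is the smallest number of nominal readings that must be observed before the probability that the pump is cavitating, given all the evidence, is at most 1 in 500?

7

Prior odds = 0.8/0.2 = 4.
Likelihood ratio per nominal reading = 0.3.
Target posterior odds = 0.002/0.998 = 1/499.
Need 4 × 0.3ⁿ ≤ 1/499, i.e. 0.3ⁿ ≤ 1/1996.
0.3⁶ = 729/1000000 is still above 1/1996 but 0.3⁷ = 2187/10000000 is at or below it, so n = 7.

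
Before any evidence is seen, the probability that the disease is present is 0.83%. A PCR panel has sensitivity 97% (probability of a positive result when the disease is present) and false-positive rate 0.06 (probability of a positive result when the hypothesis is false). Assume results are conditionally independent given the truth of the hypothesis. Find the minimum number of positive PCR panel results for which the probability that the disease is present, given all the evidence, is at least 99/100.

Prior odds: 0.0083 ÷ 0.9917 = 83/9917.
Likelihood ratio of a positive result = 0.97/0.06 = 97/6.
Target odds: 0.99 ÷ 0.01 = 99.
Require (97/6)ⁿ ≥ 99 ÷ (83/9917) = 981783/83.
(97/6)³ = 912673/216 falls short of 981783/83 but (97/6)⁴ = 88529281/1296 reaches it, so n = 4.

4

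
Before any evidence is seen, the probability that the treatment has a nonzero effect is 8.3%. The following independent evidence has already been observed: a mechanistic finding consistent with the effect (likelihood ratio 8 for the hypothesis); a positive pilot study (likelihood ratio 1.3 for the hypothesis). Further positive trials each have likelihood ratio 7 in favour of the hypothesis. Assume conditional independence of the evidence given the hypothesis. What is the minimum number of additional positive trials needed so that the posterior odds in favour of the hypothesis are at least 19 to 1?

2

Prior odds = 0.083/0.917 = 83/917.
Combined Bayes factor of the evidence already in hand = 8 × 1.3 = 10.4.
Odds after that evidence = (83/917) × 10.4 = 4316/4585.
Target odds = 19.
Need 7ⁿ ≥ 19 ÷ (4316/4585) = 87115/4316.
7¹ = 7 falls short of 87115/4316 but 7² = 49 reaches it, so n = 2.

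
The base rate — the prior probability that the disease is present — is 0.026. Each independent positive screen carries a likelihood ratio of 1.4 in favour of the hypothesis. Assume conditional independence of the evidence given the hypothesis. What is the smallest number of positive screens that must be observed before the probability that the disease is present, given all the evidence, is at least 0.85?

Prior odds: 0.026 ÷ 0.974 = 13/487.
Likelihood ratio per positive screen = 1.4.
Target posterior odds = 0.85/0.15 = 17/3.
Need (13/487) × 1.4ⁿ ≥ 17/3, i.e. 1.4ⁿ ≥ 8279/39.
1.4¹⁵ ≈155.568 falls short of 8279/39 but 1.4¹⁶ ≈217.795 reaches it, so n = 16.

16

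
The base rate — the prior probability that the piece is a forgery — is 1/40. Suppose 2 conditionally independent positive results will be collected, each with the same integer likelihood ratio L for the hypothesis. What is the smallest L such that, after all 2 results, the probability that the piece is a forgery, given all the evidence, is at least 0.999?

198

Prior odds = 0.025/0.975 = 1/39.
Target odds = 0.999/0.001 = 999.
Need L² ≥ 999 ÷ (1/39) = 38961.
197² = 38809 < 38961 ≤ 39204 = 198², so L = 198.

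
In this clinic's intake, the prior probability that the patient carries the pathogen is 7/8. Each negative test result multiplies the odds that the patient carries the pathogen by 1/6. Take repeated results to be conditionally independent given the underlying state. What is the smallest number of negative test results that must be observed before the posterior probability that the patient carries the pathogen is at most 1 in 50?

4

Prior odds = 0.875/0.125 = 7.
Likelihood ratio per negative test result = 1/6.
Target posterior odds = 0.02/0.98 = 1/49.
Require (1/6)ⁿ ≤ 1/49 ÷ 7 = 1/343.
(1/6)³ = 1/216 is still above 1/343 but (1/6)⁴ = 1/1296 is at or below it, so n = 4.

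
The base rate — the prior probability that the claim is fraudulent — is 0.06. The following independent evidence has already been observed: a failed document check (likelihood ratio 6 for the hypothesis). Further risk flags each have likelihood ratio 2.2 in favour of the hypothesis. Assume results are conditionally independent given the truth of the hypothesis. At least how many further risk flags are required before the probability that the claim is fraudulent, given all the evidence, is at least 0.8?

3

Prior odds = 0.06/0.94 = 3/47.
Bayes factor of the evidence already in hand = 6.
Odds after that evidence = (3/47) × 6 = 18/47.
Target odds = 0.8/0.2 = 4.
Need 2.2ⁿ ≥ 4 ÷ (18/47) = 94/9.
2.2² = 4.84 falls short of 94/9 but 2.2³ = 10.648 reaches it, so n = 3.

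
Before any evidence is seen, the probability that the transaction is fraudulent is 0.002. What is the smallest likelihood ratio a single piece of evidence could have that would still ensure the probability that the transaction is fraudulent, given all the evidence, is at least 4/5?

1996

Prior odds = 0.002/0.998 = 1/499.
Target odds = 0.8/0.2 = 4.
Required Bayes factor = 4 ÷ (1/499) = 1996.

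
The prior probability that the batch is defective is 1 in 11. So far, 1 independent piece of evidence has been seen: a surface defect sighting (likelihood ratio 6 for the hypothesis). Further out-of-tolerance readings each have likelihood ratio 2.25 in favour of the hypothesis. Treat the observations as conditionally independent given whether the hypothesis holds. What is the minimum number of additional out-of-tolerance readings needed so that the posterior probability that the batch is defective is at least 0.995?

Prior odds = (1/11)/(10/11) = 0.1.
Bayes factor of the evidence already in hand = 6.
Odds after that evidence = 0.1 × 6 = 0.6.
Target odds = 0.995/0.005 = 199.
Need 2.25ⁿ ≥ 199 ÷ 0.6 = 995/3.
2.25⁷ = 4782969/16384 falls short of 995/3 but 2.25⁸ = 43046721/65536 reaches it, so n = 8.

8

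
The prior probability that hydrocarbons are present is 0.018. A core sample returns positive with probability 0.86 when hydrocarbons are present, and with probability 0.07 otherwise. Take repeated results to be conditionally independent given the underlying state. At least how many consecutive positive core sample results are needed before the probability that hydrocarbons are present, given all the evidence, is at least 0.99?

Prior odds: 0.018 ÷ 0.982 = 9/491.
Likelihood ratio of a positive result = 0.86/0.07 = 86/7.
Target posterior odds = 0.99/0.01 = 99.
Require (86/7)ⁿ ≥ 99 ÷ (9/491) = 5401.
(86/7)³ = 636056/343 falls short of 5401 but (86/7)⁴ = 54700816/2401 reaches it, so n = 4.

4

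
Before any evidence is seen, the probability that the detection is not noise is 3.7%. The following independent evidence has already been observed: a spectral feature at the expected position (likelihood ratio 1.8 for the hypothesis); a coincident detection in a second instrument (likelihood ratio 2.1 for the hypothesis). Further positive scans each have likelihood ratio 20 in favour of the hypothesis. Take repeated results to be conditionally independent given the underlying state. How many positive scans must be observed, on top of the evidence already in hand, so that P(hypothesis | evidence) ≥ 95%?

Prior odds = 0.037/0.963 = 37/963.
Combined Bayes factor of the evidence already in hand = 1.8 × 2.1 = 3.78.
Odds after that evidence = (37/963) × 3.78 = 777/5350.
Target odds = 0.95/0.05 = 19.
Need 20ⁿ ≥ 19 ÷ (777/5350) = 101650/777.
20¹ = 20 falls short of 101650/777 but 20² = 400 reaches it, so n = 2.

2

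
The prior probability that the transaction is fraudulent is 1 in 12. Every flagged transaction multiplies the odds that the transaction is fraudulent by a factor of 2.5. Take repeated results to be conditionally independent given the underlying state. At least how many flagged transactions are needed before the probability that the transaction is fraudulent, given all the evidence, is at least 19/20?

Prior odds = (1/12)/(11/12) = 1/11.
Likelihood ratio per flagged transaction = 2.5.
Target odds: 0.95 ÷ 0.05 = 19.
Require 2.5ⁿ ≥ 19 ÷ (1/11) = 209.
2.5⁵ = 97.65625 falls short of 209 but 2.5⁶ = 244.140625 reaches it, so n = 6.

6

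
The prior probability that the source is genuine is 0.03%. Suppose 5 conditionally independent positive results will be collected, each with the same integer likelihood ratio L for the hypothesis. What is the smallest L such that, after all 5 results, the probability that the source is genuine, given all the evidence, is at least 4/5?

7

Prior odds = 0.0003/0.9997 = 3/9997.
Target odds = 0.8/0.2 = 4.
Need L⁵ ≥ 4 ÷ (3/9997) = 39988/3.
6⁵ = 7776 < 39988/3 ≤ 16807 = 7⁵, so L = 7.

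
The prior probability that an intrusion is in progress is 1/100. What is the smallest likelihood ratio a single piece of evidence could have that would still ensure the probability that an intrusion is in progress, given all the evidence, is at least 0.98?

4851

Prior odds = 0.01/0.99 = 1/99.
Target odds = 0.98/0.02 = 49.
Required Bayes factor = 49 ÷ (1/99) = 4851.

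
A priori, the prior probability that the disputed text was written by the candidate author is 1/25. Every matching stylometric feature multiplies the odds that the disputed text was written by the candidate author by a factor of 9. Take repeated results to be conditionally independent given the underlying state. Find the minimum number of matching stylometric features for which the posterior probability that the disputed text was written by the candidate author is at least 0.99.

Prior odds = 0.04/0.96 = 1/24.
Likelihood ratio per matching stylometric feature = 9.
Target posterior odds = 0.99/0.01 = 99.
Require 9ⁿ ≥ 99 ÷ (1/24) = 2376.
9³ = 729 falls short of 2376 but 9⁴ = 6561 reaches it, so n = 4.

4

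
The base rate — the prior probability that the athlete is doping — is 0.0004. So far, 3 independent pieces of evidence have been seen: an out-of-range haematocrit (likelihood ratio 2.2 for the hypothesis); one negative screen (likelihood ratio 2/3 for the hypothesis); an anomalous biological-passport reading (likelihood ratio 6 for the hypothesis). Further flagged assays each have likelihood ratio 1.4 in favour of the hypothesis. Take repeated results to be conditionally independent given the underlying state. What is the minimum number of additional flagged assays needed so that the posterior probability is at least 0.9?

Prior odds = 0.0004/0.9996 = 1/2499.
Combined Bayes factor of the evidence already in hand = 2.2 × (2/3) × 6 = 8.8.
Odds after that evidence = (1/2499) × 8.8 = 44/12495.
Target odds = 0.9/0.1 = 9.
Need 1.4ⁿ ≥ 9 ÷ (44/12495) = 112455/44.
1.4²³ ≈2295.86 falls short of 112455/44 but 1.4²⁴ ≈3214.2 reaches it, so n = 24.

24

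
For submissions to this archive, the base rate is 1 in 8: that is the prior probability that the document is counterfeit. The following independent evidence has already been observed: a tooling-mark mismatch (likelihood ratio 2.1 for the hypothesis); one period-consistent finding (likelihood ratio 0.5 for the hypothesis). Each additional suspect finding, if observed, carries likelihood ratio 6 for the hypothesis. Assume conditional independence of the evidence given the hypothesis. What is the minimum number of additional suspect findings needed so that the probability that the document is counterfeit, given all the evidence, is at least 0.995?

5

Prior odds = 0.125/0.875 = 1/7.
Combined Bayes factor of the evidence already in hand = 2.1 × 0.5 = 1.05.
Odds after that evidence = (1/7) × 1.05 = 0.15.
Target odds = 0.995/0.005 = 199.
Need 6ⁿ ≥ 199 ÷ 0.15 = 3980/3.
6⁴ = 1296 falls short of 3980/3 but 6⁵ = 7776 reaches it, so n = 5.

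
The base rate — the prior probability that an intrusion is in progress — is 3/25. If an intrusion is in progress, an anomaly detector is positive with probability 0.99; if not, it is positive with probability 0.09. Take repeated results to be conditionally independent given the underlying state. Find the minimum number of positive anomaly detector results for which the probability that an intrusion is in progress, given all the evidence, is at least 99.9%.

Prior odds: 0.12 ÷ 0.88 = 3/22.
Likelihood ratio of a positive = 0.99/0.09 = 11.
Target posterior odds = 0.999/0.001 = 999.
Need (3/22) × 11ⁿ ≥ 999, i.e. 11ⁿ ≥ 7326.
11³ = 1331 falls short of 7326 but 11⁴ = 14641 reaches it, so n = 4.

4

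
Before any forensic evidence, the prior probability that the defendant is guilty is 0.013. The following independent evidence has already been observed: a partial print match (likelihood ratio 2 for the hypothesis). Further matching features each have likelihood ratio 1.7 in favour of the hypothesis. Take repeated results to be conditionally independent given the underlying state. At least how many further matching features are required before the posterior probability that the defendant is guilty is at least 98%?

Prior odds = 0.013/0.987 = 13/987.
Bayes factor of the evidence already in hand = 2.
Odds after that evidence = (13/987) × 2 = 26/987.
Target odds = 0.98/0.02 = 49.
Need 1.7ⁿ ≥ 49 ÷ (26/987) = 48363/26.
1.7¹⁴ ≈1683.78 falls short of 48363/26 but 1.7¹⁵ ≈2862.42 reaches it, so n = 15.

15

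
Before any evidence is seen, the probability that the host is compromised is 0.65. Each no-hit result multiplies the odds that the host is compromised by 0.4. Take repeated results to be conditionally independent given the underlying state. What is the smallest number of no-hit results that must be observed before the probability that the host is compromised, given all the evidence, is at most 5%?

4

Prior odds: 0.65 ÷ 0.35 = 13/7.
Likelihood ratio per no-hit result = 0.4.
Target odds: 0.05 ÷ 0.95 = 1/19.
Need (13/7) × 0.4ⁿ ≤ 1/19, i.e. 0.4ⁿ ≤ 7/247.
0.4³ = 0.064 is still above 7/247 but 0.4⁴ = 0.0256 is at or below it, so n = 4.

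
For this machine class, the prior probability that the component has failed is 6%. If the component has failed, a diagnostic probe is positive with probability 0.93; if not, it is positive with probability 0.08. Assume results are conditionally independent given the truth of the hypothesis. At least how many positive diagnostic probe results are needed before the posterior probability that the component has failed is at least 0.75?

Prior odds = 0.06/0.94 = 3/47.
Likelihood ratio of a positive = 0.93/0.08 = 11.625.
Target odds: 0.75 ÷ 0.25 = 3.
Require 11.625ⁿ ≥ 3 ÷ (3/47) = 47.
11.625¹ = 11.625 falls short of 47 but 11.625² = 135.140625 reaches it, so n = 2.

2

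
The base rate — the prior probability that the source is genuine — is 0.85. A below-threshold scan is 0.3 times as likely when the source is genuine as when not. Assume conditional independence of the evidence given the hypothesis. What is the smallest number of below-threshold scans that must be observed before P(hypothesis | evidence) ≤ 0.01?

6

Prior odds = 0.85/0.15 = 17/3.
Likelihood ratio per below-threshold scan = 0.3.
Target posterior odds = 0.01/0.99 = 1/99.
Require 0.3ⁿ ≤ 1/99 ÷ (17/3) = 1/561.
0.3⁵ = 243/100000 is still above 1/561 but 0.3⁶ = 729/1000000 is at or below it, so n = 6.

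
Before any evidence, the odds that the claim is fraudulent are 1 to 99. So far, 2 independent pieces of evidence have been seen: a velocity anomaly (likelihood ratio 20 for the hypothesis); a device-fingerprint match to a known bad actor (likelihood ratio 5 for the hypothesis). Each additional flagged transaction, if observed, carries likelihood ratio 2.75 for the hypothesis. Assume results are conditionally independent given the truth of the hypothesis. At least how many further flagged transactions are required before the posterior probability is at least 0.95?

Prior odds = 1/99.
Combined Bayes factor of the evidence already in hand = 20 × 5 = 100.
Odds after that evidence = (1/99) × 100 = 100/99.
Target odds = 0.95/0.05 = 19.
Need 2.75ⁿ ≥ 19 ÷ (100/99) = 18.81.
2.75² = 7.5625 falls short of 18.81 but 2.75³ = 20.796875 reaches it, so n = 3.

3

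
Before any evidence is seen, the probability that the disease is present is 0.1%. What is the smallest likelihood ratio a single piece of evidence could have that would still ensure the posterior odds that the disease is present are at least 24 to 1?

Prior odds = 0.001/0.999 = 1/999.
Target odds = 24.
Required Bayes factor = 24 ÷ (1/999) = 23976.

23976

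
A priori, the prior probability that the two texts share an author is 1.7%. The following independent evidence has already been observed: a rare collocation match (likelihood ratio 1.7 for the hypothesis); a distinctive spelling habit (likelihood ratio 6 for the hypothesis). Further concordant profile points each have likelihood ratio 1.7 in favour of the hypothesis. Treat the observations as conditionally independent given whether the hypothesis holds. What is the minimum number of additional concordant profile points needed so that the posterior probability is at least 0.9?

Prior odds = 0.017/0.983 = 17/983.
Combined Bayes factor of the evidence already in hand = 1.7 × 6 = 10.2.
Odds after that evidence = (17/983) × 10.2 = 867/4915.
Target odds = 0.9/0.1 = 9.
Need 1.7ⁿ ≥ 9 ÷ (867/4915) = 14745/289.
1.7⁷ = 410338673/10000000 falls short of 14745/289 but 1.7⁸ ≈69.7576 reaches it, so n = 8.

8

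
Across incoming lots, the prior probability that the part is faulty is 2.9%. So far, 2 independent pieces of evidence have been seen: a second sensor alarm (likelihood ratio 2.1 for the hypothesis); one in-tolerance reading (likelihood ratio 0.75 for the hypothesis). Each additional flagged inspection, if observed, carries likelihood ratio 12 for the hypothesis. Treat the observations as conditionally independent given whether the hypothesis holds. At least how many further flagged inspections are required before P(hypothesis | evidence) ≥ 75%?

Prior odds = 0.029/0.971 = 29/971.
Combined Bayes factor of the evidence already in hand = 2.1 × 0.75 = 1.575.
Odds after that evidence = (29/971) × 1.575 = 1827/38840.
Target odds = 0.75/0.25 = 3.
Need 12ⁿ ≥ 3 ÷ (1827/38840) = 38840/609.
12¹ = 12 falls short of 38840/609 but 12² = 144 reaches it, so n = 2.

2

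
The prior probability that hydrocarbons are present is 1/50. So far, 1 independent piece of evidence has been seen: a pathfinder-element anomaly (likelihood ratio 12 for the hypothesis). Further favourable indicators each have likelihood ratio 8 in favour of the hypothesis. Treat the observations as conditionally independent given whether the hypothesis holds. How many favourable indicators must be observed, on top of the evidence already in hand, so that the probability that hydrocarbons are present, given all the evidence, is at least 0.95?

3

Prior odds = 0.02/0.98 = 1/49.
Bayes factor of the evidence already in hand = 12.
Odds after that evidence = (1/49) × 12 = 12/49.
Target odds = 0.95/0.05 = 19.
Need 8ⁿ ≥ 19 ÷ (12/49) = 931/12.
8² = 64 falls short of 931/12 but 8³ = 512 reaches it, so n = 3.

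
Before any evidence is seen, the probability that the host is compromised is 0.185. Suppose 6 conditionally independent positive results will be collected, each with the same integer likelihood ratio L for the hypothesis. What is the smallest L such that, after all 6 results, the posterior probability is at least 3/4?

Prior odds = 0.185/0.815 = 37/163.
Target odds = 0.75/0.25 = 3.
Need L⁶ ≥ 3 ÷ (37/163) = 489/37.
1⁶ = 1 < 489/37 ≤ 64 = 2⁶, so L = 2.

2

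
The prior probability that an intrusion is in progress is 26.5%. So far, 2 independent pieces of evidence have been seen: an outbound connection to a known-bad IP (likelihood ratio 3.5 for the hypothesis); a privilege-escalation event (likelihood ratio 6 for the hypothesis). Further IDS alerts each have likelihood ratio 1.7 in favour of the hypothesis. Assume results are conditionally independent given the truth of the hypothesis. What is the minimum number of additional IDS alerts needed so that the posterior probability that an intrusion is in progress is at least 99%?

5

Prior odds = 0.265/0.735 = 53/147.
Combined Bayes factor of the evidence already in hand = 3.5 × 6 = 21.
Odds after that evidence = (53/147) × 21 = 53/7.
Target odds = 0.99/0.01 = 99.
Need 1.7ⁿ ≥ 99 ÷ (53/7) = 693/53.
1.7⁴ = 8.3521 falls short of 693/53 but 1.7⁵ = 1419857/100000 reaches it, so n = 5.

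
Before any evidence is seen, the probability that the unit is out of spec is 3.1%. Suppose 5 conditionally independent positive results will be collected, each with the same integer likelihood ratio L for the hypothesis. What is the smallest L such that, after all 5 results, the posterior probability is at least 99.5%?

Prior odds = 0.031/0.969 = 31/969.
Target odds = 0.995/0.005 = 199.
Need L⁵ ≥ 199 ÷ (31/969) = 192831/31.
5⁵ = 3125 < 192831/31 ≤ 7776 = 6⁵, so L = 6.

6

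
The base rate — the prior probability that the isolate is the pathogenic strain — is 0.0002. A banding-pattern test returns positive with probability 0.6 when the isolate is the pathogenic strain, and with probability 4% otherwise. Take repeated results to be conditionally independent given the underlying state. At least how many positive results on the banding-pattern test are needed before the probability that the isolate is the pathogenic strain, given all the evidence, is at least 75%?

Prior odds: 0.0002 ÷ 0.9998 = 1/4999.
Likelihood ratio of a positive result = 0.6/0.04 = 15.
Target posterior odds = 0.75/0.25 = 3.
Require 15ⁿ ≥ 3 ÷ (1/4999) = 14997.
15³ = 3375 falls short of 14997 but 15⁴ = 50625 reaches it, so n = 4.

4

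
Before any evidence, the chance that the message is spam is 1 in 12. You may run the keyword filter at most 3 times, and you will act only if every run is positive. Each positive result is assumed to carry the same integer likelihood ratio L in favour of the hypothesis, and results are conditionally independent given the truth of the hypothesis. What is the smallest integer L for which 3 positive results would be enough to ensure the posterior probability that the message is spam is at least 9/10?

5

Prior odds = (1/12)/(11/12) = 1/11.
Target odds = 0.9/0.1 = 9.
Need L³ ≥ 9 ÷ (1/11) = 99.
4³ = 64 < 99 ≤ 125 = 5³, so L = 5.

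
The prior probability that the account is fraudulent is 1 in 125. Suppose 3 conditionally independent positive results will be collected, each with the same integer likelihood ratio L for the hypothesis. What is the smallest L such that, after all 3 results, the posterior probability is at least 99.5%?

30

Prior odds = 0.008/0.992 = 1/124.
Target odds = 0.995/0.005 = 199.
Need L³ ≥ 199 ÷ (1/124) = 24676.
29³ = 24389 < 24676 ≤ 27000 = 30³, so L = 30.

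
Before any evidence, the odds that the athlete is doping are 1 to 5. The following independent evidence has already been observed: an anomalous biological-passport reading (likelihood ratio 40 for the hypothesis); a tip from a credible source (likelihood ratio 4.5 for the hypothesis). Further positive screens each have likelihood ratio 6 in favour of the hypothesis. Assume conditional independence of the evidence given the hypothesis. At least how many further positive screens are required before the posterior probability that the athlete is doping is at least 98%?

Prior odds = 0.2.
Combined Bayes factor of the evidence already in hand = 40 × 4.5 = 180.
Odds after that evidence = 0.2 × 180 = 36.
Target odds = 0.98/0.02 = 49.
Need 6ⁿ ≥ 49 ÷ 36 = 49/36.
6¹ = 6, which meets the required 49/36; so n = 1.

1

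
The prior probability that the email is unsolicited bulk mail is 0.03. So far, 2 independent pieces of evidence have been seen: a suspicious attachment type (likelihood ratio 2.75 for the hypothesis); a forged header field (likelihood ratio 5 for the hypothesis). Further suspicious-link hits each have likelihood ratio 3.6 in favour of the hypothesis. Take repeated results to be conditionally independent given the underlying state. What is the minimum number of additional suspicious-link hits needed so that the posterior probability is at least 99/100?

5

Prior odds = 0.03/0.97 = 3/97.
Combined Bayes factor of the evidence already in hand = 2.75 × 5 = 13.75.
Odds after that evidence = (3/97) × 13.75 = 165/388.
Target odds = 0.99/0.01 = 99.
Need 3.6ⁿ ≥ 99 ÷ (165/388) = 232.8.
3.6⁴ = 167.9616 falls short of 232.8 but 3.6⁵ = 604.66176 reaches it, so n = 5.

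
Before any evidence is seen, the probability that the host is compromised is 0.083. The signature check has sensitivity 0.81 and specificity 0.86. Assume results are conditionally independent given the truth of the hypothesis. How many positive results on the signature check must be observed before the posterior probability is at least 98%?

4

Prior odds = 0.083/0.917 = 83/917.
False-positive rate = 1 − 0.86 = 0.14; likelihood ratio of a positive = 0.81/0.14 = 81/14.
Target posterior odds = 0.98/0.02 = 49.
Require (81/14)ⁿ ≥ 49 ÷ (83/917) = 44933/83.
(81/14)³ = 531441/2744 falls short of 44933/83 but (81/14)⁴ = 43046721/38416 reaches it, so n = 4.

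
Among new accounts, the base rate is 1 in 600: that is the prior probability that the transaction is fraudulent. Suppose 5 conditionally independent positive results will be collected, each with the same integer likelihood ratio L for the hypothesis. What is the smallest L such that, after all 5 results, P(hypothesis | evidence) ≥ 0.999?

Prior odds = (1/600)/(599/600) = 1/599.
Target odds = 0.999/0.001 = 999.
Need L⁵ ≥ 999 ÷ (1/599) = 598401.
14⁵ = 537824 < 598401 ≤ 759375 = 15⁵, so L = 15.

15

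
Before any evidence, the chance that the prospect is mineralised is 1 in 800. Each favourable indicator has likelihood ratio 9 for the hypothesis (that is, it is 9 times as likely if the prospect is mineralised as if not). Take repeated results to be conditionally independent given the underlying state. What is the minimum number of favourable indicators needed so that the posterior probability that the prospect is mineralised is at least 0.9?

5

Prior odds = 0.00125/0.99875 = 1/799.
Likelihood ratio per favourable indicator = 9.
Target odds: 0.9 ÷ 0.1 = 9.
Need (1/799) × 9ⁿ ≥ 9, i.e. 9ⁿ ≥ 7191.
9⁴ = 6561 falls short of 7191 but 9⁵ = 59049 reaches it, so n = 5.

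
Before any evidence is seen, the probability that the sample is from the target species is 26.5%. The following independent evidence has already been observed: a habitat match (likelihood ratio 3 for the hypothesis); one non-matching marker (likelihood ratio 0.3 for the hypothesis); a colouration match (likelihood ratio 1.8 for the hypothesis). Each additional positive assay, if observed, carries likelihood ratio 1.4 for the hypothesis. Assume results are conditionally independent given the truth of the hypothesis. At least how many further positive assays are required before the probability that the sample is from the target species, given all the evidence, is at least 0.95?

Prior odds = 0.265/0.735 = 53/147.
Combined Bayes factor of the evidence already in hand = 3 × 0.3 × 1.8 = 1.62.
Odds after that evidence = (53/147) × 1.62 = 1431/2450.
Target odds = 0.95/0.05 = 19.
Need 1.4ⁿ ≥ 19 ÷ (1431/2450) = 46550/1431.
1.4¹⁰ = 282475249/9765625 falls short of 46550/1431 but 1.4¹¹ ≈40.4957 reaches it, so n = 11.

11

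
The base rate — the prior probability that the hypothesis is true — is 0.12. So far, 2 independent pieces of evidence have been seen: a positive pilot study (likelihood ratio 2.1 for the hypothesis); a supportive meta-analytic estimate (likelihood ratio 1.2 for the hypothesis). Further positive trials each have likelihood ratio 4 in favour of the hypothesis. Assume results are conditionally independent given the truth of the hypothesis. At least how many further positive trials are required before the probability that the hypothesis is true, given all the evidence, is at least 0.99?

Prior odds = 0.12/0.88 = 3/22.
Combined Bayes factor of the evidence already in hand = 2.1 × 1.2 = 2.52.
Odds after that evidence = (3/22) × 2.52 = 189/550.
Target odds = 0.99/0.01 = 99.
Need 4ⁿ ≥ 99 ÷ (189/550) = 6050/21.
4⁴ = 256 falls short of 6050/21 but 4⁵ = 1024 reaches it, so n = 5.

5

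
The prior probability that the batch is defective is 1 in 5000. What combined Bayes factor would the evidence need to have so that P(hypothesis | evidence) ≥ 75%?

Prior odds = 0.0002/0.9998 = 1/4999.
Target odds = 0.75/0.25 = 3.
Required Bayes factor = 3 ÷ (1/4999) = 14997.

14997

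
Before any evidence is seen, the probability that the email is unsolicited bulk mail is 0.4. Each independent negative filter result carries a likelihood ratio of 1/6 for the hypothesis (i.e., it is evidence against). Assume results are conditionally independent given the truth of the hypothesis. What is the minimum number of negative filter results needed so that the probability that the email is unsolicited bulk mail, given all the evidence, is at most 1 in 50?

Prior odds = 0.4/0.6 = 2/3.
Likelihood ratio per negative filter result = 1/6.
Target odds: 0.02 ÷ 0.98 = 1/49.
Require (1/6)ⁿ ≤ 1/49 ÷ (2/3) = 3/98.
(1/6)¹ = 1/6 is still above 3/98 but (1/6)² = 1/36 is at or below it, so n = 2.

2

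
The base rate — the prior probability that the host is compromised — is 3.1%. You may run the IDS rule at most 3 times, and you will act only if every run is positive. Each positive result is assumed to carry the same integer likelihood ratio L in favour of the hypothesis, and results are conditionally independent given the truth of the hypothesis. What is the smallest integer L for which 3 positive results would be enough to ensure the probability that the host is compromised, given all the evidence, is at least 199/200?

Prior odds = 0.031/0.969 = 31/969.
Target odds = 0.995/0.005 = 199.
Need L³ ≥ 199 ÷ (31/969) = 192831/31.
18³ = 5832 < 192831/31 ≤ 6859 = 19³, so L = 19.

19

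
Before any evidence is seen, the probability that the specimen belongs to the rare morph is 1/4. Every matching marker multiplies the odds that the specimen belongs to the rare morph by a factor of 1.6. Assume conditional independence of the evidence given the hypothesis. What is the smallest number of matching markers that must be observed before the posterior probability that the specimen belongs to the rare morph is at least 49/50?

Prior odds = 0.25/0.75 = 1/3.
Likelihood ratio per matching marker = 1.6.
Target odds: 0.98 ÷ 0.02 = 49.
Need (1/3) × 1.6ⁿ ≥ 49, i.e. 1.6ⁿ ≥ 147.
1.6¹⁰ ≈109.951 falls short of 147 but 1.6¹¹ ≈175.922 reaches it, so n = 11.

11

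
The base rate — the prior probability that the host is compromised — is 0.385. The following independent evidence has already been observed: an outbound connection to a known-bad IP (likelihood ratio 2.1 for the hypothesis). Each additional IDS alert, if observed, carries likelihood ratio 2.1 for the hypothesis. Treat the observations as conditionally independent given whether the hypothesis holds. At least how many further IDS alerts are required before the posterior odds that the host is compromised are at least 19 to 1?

4

Prior odds = 0.385/0.615 = 77/123.
Bayes factor of the evidence already in hand = 2.1.
Odds after that evidence = (77/123) × 2.1 = 539/410.
Target odds = 19.
Need 2.1ⁿ ≥ 19 ÷ (539/410) = 7790/539.
2.1³ = 9.261 falls short of 7790/539 but 2.1⁴ = 19.4481 reaches it, so n = 4.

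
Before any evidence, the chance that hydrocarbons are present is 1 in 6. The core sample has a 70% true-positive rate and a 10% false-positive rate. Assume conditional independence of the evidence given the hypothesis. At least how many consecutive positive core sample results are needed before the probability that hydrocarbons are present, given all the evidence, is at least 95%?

3

Prior odds: (1/6) ÷ (5/6) = 0.2.
Likelihood ratio of a positive result = 0.7/0.1 = 7.
Target posterior odds = 0.95/0.05 = 19.
Require 7ⁿ ≥ 19 ÷ 0.2 = 95.
7² = 49 falls short of 95 but 7³ = 343 reaches it, so n = 3.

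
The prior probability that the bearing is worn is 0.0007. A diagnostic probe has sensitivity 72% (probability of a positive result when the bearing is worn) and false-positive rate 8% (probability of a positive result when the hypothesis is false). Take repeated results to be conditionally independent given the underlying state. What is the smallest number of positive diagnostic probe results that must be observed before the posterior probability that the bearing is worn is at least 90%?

5

Prior odds: 0.0007 ÷ 0.9993 = 7/9993.
Likelihood ratio of a positive result = 0.72/0.08 = 9.
Target posterior odds = 0.9/0.1 = 9.
Require 9ⁿ ≥ 9 ÷ (7/9993) = 89937/7.
9⁴ = 6561 falls short of 89937/7 but 9⁵ = 59049 reaches it, so n = 5.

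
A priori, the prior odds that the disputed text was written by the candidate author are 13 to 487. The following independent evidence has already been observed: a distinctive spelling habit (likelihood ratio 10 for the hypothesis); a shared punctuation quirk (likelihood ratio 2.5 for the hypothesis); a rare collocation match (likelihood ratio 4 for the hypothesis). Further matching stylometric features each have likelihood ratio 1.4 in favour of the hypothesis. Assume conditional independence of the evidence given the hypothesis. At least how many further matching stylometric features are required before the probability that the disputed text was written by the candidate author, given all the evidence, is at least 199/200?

13

Prior odds = 13/487.
Combined Bayes factor of the evidence already in hand = 10 × 2.5 × 4 = 100.
Odds after that evidence = (13/487) × 100 = 1300/487.
Target odds = 0.995/0.005 = 199.
Need 1.4ⁿ ≥ 199 ÷ (1300/487) = 96913/1300.
1.4¹² ≈56.6939 falls short of 96913/1300 but 1.4¹³ ≈79.3715 reaches it, so n = 13.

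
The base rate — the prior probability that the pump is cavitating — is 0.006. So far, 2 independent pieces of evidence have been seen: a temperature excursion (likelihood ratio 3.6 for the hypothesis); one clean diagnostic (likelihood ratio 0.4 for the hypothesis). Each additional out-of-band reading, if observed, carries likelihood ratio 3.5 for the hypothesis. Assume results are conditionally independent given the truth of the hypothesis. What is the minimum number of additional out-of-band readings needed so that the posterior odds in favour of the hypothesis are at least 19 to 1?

7

Prior odds = 0.006/0.994 = 3/497.
Combined Bayes factor of the evidence already in hand = 3.6 × 0.4 = 1.44.
Odds after that evidence = (3/497) × 1.44 = 108/12425.
Target odds = 19.
Need 3.5ⁿ ≥ 19 ÷ (108/12425) = 236075/108.
3.5⁶ = 1838.265625 falls short of 236075/108 but 3.5⁷ = 823543/128 reaches it, so n = 7.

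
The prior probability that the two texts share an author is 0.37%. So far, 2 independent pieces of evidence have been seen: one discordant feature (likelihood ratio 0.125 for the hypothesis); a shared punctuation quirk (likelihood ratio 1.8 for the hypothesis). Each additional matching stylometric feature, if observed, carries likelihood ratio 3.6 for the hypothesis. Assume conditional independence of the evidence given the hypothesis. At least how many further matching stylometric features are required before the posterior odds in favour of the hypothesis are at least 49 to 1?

Prior odds = 0.0037/0.9963 = 37/9963.
Combined Bayes factor of the evidence already in hand = 0.125 × 1.8 = 0.225.
Odds after that evidence = (37/9963) × 0.225 = 37/44280.
Target odds = 49.
Need 3.6ⁿ ≥ 49 ÷ (37/44280) = 2169720/37.
3.6⁸ ≈28211.1 falls short of 2169720/37 but 3.6⁹ ≈101560 reaches it, so n = 9.

9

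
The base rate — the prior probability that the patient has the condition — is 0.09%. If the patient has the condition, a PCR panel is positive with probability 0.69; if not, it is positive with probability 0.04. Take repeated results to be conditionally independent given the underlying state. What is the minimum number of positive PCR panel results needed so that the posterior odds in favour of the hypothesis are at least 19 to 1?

Prior odds: 0.0009 ÷ 0.9991 = 9/9991.
Likelihood ratio of a positive = 0.69/0.04 = 17.25.
Target odds = 19.
Need (9/9991) × 17.25ⁿ ≥ 19, i.e. 17.25ⁿ ≥ 189829/9.
17.25³ = 5132.953125 falls short of 189829/9 but 17.25⁴ = 22667121/256 reaches it, so n = 4.

4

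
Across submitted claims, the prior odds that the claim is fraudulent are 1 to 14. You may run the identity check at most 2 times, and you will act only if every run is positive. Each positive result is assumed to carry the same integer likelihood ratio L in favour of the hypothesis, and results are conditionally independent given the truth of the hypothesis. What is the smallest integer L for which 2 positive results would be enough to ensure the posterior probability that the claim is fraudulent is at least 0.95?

17

Prior odds = 1/14.
Target odds = 0.95/0.05 = 19.
Need L² ≥ 19 ÷ (1/14) = 266.
16² = 256 < 266 ≤ 289 = 17², so L = 17.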